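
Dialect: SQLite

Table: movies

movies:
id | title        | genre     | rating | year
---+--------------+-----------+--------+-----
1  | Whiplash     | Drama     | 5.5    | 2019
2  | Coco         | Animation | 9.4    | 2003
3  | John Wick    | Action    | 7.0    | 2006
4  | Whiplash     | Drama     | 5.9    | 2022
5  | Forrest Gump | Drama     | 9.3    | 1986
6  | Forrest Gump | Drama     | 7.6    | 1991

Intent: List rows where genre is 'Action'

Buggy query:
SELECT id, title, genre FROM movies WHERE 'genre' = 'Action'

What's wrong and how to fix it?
Bug: 'genre' in single quotes is a string literal, not the column; the comparison is literal-vs-literal and never true

Fix: Reference the column as genre without single quotes

Corrected query:
SELECT id, title, genre FROM movies WHERE genre = 'Action'

Result:
id | title     | genre 
---+-----------+-------
3  | John Wick | Action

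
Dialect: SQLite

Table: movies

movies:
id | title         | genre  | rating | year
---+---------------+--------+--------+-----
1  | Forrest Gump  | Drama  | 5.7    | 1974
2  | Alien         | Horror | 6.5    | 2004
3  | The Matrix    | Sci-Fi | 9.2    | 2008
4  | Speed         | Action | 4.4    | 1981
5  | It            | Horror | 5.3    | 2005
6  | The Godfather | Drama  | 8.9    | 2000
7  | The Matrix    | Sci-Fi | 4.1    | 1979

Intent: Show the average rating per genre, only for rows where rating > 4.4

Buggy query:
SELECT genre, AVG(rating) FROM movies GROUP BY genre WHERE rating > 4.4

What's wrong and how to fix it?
Bug: WHERE cannot follow GROUP BY

Fix: Move the WHERE clause before GROUP BY

Corrected query:
SELECT genre, AVG(rating) FROM movies WHERE rating > 4.4 GROUP BY genre

Result:
genre  | AVG(rating)
-------+------------
Drama  | 7.3        
Horror | 5.9        
Sci-Fi | 9.2        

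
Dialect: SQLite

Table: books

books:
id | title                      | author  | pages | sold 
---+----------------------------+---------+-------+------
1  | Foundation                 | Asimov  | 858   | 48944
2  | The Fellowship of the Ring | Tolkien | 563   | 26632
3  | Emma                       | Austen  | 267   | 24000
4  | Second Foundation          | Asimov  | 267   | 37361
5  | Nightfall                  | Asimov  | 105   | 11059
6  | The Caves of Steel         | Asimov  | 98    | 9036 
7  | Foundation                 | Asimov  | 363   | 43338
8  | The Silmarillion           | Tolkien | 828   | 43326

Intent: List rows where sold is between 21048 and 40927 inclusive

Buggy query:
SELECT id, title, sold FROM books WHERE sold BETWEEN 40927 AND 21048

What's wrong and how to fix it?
Bug: BETWEEN expects the lower bound first; with 40927 AND 21048 the range is empty

Fix: Swap the bounds so the smaller value comes first

Corrected query:
SELECT id, title, sold FROM books WHERE sold BETWEEN 21048 AND 40927

Result:
id | title                      | sold 
---+----------------------------+------
2  | The Fellowship of the Ring | 26632
3  | Emma                       | 24000
4  | Second Foundation          | 37361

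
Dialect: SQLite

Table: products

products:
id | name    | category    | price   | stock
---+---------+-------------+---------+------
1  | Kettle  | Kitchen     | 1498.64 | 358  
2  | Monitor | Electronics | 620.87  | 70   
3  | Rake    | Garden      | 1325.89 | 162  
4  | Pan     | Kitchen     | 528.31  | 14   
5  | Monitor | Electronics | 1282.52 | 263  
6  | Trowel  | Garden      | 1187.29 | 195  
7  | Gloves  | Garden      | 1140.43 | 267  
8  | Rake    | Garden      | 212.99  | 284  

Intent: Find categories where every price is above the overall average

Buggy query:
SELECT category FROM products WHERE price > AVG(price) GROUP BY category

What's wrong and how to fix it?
Bug: WHERE evaluates per row before aggregation, so AVG() is unavailable

Fix: Compute the overall average in a scalar subquery and compare each group's MIN against it in HAVING

Corrected query:
SELECT category FROM products GROUP BY category HAVING MIN(price) > (SELECT AVG(price) FROM products)

Result:
(no rows)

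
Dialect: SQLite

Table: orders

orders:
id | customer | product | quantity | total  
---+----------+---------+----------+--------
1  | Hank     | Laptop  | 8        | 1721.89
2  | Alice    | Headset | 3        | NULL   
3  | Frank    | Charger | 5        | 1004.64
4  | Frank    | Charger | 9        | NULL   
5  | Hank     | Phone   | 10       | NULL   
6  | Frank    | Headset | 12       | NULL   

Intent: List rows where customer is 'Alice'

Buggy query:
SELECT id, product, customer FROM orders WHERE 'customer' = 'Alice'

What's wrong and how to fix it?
Bug: Single quotes denote string literals in SQL; the column name is being compared as a constant string

Fix: Reference the column as customer without single quotes

Corrected query:
SELECT id, product, customer FROM orders WHERE customer = 'Alice'

Result:
id | product | customer
---+---------+---------
2  | Headset | Alice   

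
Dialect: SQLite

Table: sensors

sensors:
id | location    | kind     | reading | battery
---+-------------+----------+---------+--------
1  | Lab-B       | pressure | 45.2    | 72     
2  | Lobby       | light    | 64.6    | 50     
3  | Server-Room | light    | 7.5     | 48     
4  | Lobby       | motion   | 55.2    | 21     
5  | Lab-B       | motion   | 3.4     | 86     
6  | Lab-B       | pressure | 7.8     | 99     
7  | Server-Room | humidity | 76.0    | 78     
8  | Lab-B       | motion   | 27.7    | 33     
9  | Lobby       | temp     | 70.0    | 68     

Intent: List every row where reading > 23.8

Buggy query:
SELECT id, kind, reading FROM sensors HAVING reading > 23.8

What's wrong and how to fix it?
Bug: This is a non-aggregate query (no GROUP BY, no aggregates), so in SQLite the HAVING clause is invalid here; a row-level condition belongs in WHERE

Fix: Replace HAVING with WHERE since the condition applies to individual rows

Corrected query:
SELECT id, kind, reading FROM sensors WHERE reading > 23.8

Result:
id | kind     | reading
---+----------+--------
1  | pressure | 45.2   
2  | light    | 64.6   
4  | motion   | 55.2   
7  | humidity | 76     
8  | motion   | 27.7   
9  | temp     | 70     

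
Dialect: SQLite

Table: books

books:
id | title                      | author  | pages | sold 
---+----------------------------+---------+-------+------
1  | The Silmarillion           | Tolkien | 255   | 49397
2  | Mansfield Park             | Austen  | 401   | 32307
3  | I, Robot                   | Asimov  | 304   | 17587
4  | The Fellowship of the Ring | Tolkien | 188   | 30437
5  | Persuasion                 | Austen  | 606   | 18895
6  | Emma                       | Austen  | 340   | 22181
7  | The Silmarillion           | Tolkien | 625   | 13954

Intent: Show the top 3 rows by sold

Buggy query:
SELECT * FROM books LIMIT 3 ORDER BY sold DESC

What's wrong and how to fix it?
Bug: ORDER BY cannot follow LIMIT; LIMIT is the final clause

Fix: Sort with ORDER BY, then apply LIMIT

Corrected query:
SELECT * FROM books ORDER BY sold DESC LIMIT 3

Result:
id | title                      | author  | pages | sold 
---+----------------------------+---------+-------+------
1  | The Silmarillion           | Tolkien | 255   | 49397
2  | Mansfield Park             | Austen  | 401   | 32307
4  | The Fellowship of the Ring | Tolkien | 188   | 30437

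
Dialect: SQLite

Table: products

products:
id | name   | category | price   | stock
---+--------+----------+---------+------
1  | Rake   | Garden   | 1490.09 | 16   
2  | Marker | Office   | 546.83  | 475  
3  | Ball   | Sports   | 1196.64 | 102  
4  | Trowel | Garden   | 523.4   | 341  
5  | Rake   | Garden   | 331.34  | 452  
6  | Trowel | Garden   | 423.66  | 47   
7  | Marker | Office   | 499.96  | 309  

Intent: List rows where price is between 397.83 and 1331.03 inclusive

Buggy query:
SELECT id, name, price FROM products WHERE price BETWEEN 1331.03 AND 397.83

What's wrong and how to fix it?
Bug: BETWEEN expects the lower bound first; with 1331.03 AND 397.83 the range is empty

Fix: Write BETWEEN 397.83 AND 1331.03

Corrected query:
SELECT id, name, price FROM products WHERE price BETWEEN 397.83 AND 1331.03

Result:
id | name   | price  
---+--------+--------
2  | Marker | 546.83 
3  | Ball   | 1196.64
4  | Trowel | 523.4  
6  | Trowel | 423.66 
7  | Marker | 499.96 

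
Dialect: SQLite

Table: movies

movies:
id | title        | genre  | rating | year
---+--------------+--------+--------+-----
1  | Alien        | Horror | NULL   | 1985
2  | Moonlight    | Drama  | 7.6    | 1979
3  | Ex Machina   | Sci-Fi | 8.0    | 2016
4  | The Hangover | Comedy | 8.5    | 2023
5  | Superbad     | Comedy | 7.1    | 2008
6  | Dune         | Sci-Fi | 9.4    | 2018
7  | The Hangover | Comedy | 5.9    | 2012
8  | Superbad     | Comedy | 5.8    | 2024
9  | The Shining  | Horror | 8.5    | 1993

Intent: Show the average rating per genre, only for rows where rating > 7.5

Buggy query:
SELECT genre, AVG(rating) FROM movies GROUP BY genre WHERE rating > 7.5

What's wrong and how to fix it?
Bug: Row-level WHERE must come before GROUP BY in the clause order

Fix: Place WHERE between FROM and GROUP BY

Corrected query:
SELECT genre, AVG(rating) FROM movies WHERE rating > 7.5 GROUP BY genre

Result:
genre  | AVG(rating)
-------+------------
Comedy | 8.5        
Drama  | 7.6        
Horror | 8.5        
Sci-Fi | 8.7        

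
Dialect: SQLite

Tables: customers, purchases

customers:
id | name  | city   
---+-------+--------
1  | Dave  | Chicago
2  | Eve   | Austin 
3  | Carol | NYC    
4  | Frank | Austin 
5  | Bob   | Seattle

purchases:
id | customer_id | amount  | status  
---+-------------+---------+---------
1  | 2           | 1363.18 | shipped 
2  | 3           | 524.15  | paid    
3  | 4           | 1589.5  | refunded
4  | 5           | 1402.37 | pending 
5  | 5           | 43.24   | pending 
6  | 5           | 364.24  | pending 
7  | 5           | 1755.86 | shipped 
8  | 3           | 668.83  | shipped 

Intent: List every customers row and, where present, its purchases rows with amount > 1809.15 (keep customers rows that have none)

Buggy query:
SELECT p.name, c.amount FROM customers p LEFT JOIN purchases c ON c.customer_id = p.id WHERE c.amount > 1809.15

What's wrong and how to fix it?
Bug: Filtering c.amount in WHERE discards the NULL rows produced by LEFT JOIN, turning it into an inner join

Fix: Put 'c.amount > 1809.15' in the JOIN's ON clause instead of WHERE

Corrected query:
SELECT p.name, c.amount FROM customers p LEFT JOIN purchases c ON c.customer_id = p.id AND c.amount > 1809.15

Result:
name  | amount
------+-------
Dave  | NULL  
Eve   | NULL  
Carol | NULL  
Frank | NULL  
Bob   | NULL  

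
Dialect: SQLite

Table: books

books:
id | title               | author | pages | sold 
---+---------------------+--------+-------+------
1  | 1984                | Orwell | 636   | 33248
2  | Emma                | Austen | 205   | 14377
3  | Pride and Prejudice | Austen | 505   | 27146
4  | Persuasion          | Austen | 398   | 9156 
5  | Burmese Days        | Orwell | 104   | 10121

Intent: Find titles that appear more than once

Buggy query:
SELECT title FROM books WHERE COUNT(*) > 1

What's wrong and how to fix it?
Bug: COUNT(*) is an aggregate and cannot be used in WHERE

Fix: Group first, then use HAVING for the count condition

Corrected query:
SELECT title FROM books GROUP BY title HAVING COUNT(*) > 1

Result:
(no rows)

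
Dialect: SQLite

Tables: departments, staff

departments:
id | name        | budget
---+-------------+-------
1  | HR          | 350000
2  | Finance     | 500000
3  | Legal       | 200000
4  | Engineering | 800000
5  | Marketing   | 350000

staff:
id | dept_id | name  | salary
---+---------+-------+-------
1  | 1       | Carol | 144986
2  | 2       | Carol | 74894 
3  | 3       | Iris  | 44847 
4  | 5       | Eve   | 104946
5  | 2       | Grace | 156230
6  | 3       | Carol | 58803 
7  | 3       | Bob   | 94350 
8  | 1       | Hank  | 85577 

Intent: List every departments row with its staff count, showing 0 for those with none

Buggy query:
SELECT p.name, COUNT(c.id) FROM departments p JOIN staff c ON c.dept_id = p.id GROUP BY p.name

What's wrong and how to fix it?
Bug: An inner join excludes parents with zero children

Fix: Switch to LEFT JOIN to retain unmatched parent rows

Corrected query:
SELECT p.name, COUNT(c.id) FROM departments p LEFT JOIN staff c ON c.dept_id = p.id GROUP BY p.name

Result:
name        | COUNT(c.id)
------------+------------
Engineering | 0          
Finance     | 2          
HR          | 2          
Legal       | 3          
Marketing   | 1          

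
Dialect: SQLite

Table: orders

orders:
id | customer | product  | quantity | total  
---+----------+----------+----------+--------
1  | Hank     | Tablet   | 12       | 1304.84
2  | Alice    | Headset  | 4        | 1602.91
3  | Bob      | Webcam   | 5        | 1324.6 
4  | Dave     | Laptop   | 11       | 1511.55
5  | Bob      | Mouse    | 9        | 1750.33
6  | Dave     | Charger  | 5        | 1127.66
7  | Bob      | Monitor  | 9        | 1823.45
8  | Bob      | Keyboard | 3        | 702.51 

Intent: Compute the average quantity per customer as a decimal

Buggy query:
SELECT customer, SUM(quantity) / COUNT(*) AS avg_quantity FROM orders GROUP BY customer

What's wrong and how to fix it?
Bug: Both operands are integers, so '/' performs integer division and truncates

Fix: Cast one side to REAL so the division keeps the fractional part

Corrected query:
SELECT customer, SUM(quantity) * 1.0 / COUNT(*) AS avg_quantity FROM orders GROUP BY customer

Result:
customer | avg_quantity
---------+-------------
Alice    | 4           
Bob      | 6.5         
Dave     | 8           
Hank     | 12          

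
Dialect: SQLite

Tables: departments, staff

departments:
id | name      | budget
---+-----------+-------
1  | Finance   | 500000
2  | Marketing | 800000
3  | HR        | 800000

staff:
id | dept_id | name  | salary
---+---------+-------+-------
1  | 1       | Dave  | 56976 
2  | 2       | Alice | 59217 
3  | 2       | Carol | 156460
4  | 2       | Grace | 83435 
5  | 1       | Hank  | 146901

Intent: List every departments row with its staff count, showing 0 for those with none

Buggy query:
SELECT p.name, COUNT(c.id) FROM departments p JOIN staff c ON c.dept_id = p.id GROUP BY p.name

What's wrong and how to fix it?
Bug: An inner join excludes parents with zero children

Fix: Switch to LEFT JOIN to retain unmatched parent rows

Corrected query:
SELECT p.name, COUNT(c.id) FROM departments p LEFT JOIN staff c ON c.dept_id = p.id GROUP BY p.name

Result:
name      | COUNT(c.id)
----------+------------
Finance   | 2          
HR        | 0          
Marketing | 3          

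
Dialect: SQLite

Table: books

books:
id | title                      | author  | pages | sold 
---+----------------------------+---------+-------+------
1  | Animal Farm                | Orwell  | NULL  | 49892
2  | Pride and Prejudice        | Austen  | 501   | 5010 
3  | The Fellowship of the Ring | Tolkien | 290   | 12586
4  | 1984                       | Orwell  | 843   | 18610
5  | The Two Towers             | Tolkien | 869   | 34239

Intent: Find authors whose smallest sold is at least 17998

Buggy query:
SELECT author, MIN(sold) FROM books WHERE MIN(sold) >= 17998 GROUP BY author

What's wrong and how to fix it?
Bug: Aggregates like MIN are computed per group after WHERE runs

Fix: Use HAVING for the per-group MIN condition

Corrected query:
SELECT author, MIN(sold) FROM books GROUP BY author HAVING MIN(sold) >= 17998

Result:
author | MIN(sold)
-------+----------
Orwell | 18610    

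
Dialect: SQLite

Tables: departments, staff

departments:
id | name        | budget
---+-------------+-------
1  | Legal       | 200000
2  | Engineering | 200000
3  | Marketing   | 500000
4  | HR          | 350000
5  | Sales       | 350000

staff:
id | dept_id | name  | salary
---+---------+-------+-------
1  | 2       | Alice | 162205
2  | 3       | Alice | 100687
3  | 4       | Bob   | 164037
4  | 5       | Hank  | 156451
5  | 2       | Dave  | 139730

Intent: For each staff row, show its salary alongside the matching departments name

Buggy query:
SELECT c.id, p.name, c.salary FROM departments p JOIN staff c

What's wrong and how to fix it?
Bug: Missing join condition: each staff row is matched to all departments rows instead of just its own

Fix: Add ON c.dept_id = p.id to the JOIN

Corrected query:
SELECT c.id, p.name, c.salary FROM departments p JOIN staff c ON c.dept_id = p.id

Result:
id | name        | salary
---+-------------+-------
1  | Engineering | 162205
2  | Marketing   | 100687
3  | HR          | 164037
4  | Sales       | 156451
5  | Engineering | 139730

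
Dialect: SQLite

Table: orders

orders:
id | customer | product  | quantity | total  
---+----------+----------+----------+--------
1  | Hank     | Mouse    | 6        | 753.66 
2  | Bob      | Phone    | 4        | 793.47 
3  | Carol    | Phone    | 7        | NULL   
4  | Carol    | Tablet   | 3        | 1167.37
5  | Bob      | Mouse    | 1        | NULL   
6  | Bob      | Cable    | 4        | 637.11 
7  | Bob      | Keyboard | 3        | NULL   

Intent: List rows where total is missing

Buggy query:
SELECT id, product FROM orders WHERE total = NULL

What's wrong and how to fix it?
Bug: '= NULL' is always unknown in SQL three-valued logic, so no rows match

Fix: Replace '= NULL' with 'IS NULL'

Corrected query:
SELECT id, product FROM orders WHERE total IS NULL

Result:
id | product 
---+---------
3  | Phone   
5  | Mouse   
7  | Keyboard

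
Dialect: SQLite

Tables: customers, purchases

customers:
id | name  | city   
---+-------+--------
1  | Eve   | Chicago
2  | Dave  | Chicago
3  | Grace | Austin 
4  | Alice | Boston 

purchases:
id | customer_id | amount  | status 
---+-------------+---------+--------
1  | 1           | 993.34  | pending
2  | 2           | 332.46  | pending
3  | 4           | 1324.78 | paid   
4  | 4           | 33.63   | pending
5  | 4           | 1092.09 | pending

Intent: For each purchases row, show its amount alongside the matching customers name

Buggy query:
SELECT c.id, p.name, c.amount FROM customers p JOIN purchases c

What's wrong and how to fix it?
Bug: JOIN with no ON clause produces a cartesian product; every purchases row pairs with every customers row

Fix: Add ON c.customer_id = p.id to the JOIN

Corrected query:
SELECT c.id, p.name, c.amount FROM customers p JOIN purchases c ON c.customer_id = p.id

Result:
id | name  | amount 
---+-------+--------
1  | Eve   | 993.34 
2  | Dave  | 332.46 
3  | Alice | 1324.78
4  | Alice | 33.63  
5  | Alice | 1092.09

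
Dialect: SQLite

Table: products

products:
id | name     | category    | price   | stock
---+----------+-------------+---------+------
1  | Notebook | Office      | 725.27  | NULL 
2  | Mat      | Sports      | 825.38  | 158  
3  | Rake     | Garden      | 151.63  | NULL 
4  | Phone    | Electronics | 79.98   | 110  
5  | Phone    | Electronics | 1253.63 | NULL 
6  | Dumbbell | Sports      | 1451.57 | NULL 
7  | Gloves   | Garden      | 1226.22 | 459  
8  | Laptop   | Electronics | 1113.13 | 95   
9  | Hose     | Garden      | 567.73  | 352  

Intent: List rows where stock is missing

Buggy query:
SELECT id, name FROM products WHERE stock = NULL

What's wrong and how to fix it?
Bug: Comparing to NULL with '=' never matches; NULL = NULL is unknown, not true

Fix: Replace '= NULL' with 'IS NULL'

Corrected query:
SELECT id, name FROM products WHERE stock IS NULL

Result:
id | name    
---+---------
1  | Notebook
3  | Rake    
5  | Phone   
6  | Dumbbell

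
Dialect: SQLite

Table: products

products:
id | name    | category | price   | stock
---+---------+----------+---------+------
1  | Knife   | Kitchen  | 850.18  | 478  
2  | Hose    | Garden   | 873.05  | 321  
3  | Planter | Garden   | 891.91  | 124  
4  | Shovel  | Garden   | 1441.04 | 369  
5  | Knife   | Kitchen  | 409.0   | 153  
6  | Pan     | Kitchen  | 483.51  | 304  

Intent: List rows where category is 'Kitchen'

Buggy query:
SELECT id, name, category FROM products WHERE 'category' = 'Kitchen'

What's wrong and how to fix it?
Bug: Single quotes denote string literals in SQL; the column name is being compared as a constant string

Fix: Remove the quotes around the column name (or use double quotes for an identifier)

Corrected query:
SELECT id, name, category FROM products WHERE category = 'Kitchen'

Result:
id | name  | category
---+-------+---------
1  | Knife | Kitchen 
5  | Knife | Kitchen 
6  | Pan   | Kitchen 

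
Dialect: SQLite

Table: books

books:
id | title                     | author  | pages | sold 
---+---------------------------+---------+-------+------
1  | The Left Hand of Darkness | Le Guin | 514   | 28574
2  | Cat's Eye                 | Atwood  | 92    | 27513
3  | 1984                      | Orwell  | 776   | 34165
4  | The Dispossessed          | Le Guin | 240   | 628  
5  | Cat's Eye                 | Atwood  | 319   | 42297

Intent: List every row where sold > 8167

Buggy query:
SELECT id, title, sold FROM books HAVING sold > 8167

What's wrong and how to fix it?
Bug: This is a non-aggregate query (no GROUP BY, no aggregates), so in SQLite the HAVING clause is invalid here; a row-level condition belongs in WHERE

Fix: Replace HAVING with WHERE since the condition applies to individual rows

Corrected query:
SELECT id, title, sold FROM books WHERE sold > 8167

Result:
id | title                     | sold 
---+---------------------------+------
1  | The Left Hand of Darkness | 28574
2  | Cat's Eye                 | 27513
3  | 1984                      | 34165
5  | Cat's Eye                 | 42297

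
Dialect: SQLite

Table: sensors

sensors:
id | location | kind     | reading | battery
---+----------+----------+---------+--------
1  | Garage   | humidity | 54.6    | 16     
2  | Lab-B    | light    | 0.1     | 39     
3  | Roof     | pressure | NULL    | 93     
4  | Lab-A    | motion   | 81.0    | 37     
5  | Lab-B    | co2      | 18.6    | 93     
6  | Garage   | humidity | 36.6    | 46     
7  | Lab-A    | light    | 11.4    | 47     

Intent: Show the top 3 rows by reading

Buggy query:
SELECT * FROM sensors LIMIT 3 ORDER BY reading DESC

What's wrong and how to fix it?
Bug: LIMIT must come after ORDER BY

Fix: Swap the clauses: ORDER BY first, then LIMIT

Corrected query:
SELECT * FROM sensors ORDER BY reading DESC LIMIT 3

Result:
id | location | kind     | reading | battery
---+----------+----------+---------+--------
4  | Lab-A    | motion   | 81      | 37     
1  | Garage   | humidity | 54.6    | 16     
6  | Garage   | humidity | 36.6    | 46     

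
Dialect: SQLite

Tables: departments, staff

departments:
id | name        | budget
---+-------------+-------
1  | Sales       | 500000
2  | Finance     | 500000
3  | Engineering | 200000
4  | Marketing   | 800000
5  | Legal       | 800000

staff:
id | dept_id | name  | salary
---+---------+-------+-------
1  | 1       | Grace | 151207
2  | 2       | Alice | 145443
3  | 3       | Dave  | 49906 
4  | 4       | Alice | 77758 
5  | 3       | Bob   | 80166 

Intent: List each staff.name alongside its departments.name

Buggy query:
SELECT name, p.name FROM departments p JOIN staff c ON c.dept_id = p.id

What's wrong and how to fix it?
Bug: 'name' exists in both joined tables, so the database can't tell which one is meant

Fix: Prefix ambiguous columns with the table alias

Corrected query:
SELECT c.name, p.name FROM departments p JOIN staff c ON c.dept_id = p.id

Result:
name  | name       
------+------------
Grace | Sales      
Alice | Finance    
Dave  | Engineering
Alice | Marketing  
Bob   | Engineering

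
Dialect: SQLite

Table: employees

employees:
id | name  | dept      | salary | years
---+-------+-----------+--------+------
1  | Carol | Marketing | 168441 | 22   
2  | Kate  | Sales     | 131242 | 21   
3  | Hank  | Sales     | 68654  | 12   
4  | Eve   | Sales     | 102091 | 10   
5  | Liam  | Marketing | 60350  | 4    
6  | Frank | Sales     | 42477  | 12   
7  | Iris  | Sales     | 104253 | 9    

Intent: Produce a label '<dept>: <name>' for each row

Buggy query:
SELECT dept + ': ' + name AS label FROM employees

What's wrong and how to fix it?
Bug: '+' is numeric addition; on text columns SQLite converts them to 0 instead of concatenating

Fix: Use the || operator for string concatenation

Corrected query:
SELECT dept || ': ' || name AS label FROM employees

Result:
label           
----------------
Marketing: Carol
Sales: Kate     
Sales: Hank     
Sales: Eve      
Marketing: Liam 
Sales: Frank    
Sales: Iris     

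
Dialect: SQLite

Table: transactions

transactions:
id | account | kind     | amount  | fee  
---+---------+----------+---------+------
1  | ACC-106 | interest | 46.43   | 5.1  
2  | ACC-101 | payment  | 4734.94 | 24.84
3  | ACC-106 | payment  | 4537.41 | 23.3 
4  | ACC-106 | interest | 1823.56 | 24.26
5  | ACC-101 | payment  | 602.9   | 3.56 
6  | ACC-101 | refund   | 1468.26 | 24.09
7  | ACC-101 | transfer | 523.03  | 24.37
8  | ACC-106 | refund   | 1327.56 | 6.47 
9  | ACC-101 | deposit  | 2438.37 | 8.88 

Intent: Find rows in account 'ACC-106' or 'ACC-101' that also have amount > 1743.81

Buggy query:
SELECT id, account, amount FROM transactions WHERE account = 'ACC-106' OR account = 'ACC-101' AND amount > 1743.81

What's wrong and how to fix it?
Bug: AND binds tighter than OR, so this parses as account = 'ACC-106' OR (account = 'ACC-101' AND amount > 1743.81)

Fix: Add parentheses around the OR so the AND applies to both alternatives

Corrected query:
SELECT id, account, amount FROM transactions WHERE (account = 'ACC-106' OR account = 'ACC-101') AND amount > 1743.81

Result:
id | account | amount 
---+---------+--------
2  | ACC-101 | 4734.94
3  | ACC-106 | 4537.41
4  | ACC-106 | 1823.56
9  | ACC-101 | 2438.37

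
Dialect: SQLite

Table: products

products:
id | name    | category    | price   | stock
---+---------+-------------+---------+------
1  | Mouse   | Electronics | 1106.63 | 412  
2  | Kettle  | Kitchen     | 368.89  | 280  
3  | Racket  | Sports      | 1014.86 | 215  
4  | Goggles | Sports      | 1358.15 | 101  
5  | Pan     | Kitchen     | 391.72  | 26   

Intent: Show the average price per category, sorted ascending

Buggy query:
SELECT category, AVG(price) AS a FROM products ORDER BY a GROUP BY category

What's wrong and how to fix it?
Bug: ORDER BY appears before GROUP BY; SQL clause order requires GROUP BY first

Fix: Reorder: SELECT … FROM … GROUP BY … ORDER BY …

Corrected query:
SELECT category, AVG(price) AS a FROM products GROUP BY category ORDER BY a

Result:
category    | a       
------------+---------
Kitchen     | 380.305 
Electronics | 1106.63 
Sports      | 1186.505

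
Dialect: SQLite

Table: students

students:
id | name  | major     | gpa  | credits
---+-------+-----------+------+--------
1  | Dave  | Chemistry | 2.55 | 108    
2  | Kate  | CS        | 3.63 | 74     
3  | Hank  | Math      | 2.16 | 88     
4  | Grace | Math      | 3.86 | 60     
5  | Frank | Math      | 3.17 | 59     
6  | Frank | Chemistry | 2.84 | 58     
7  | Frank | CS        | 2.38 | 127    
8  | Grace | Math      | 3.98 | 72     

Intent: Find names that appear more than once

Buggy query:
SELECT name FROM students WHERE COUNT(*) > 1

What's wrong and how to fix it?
Bug: WHERE can't reference COUNT(*); aggregates are computed after WHERE

Fix: GROUP BY name, then filter groups with HAVING COUNT(*) > 1

Corrected query:
SELECT name FROM students GROUP BY name HAVING COUNT(*) > 1

Result:
name 
-----
Frank
Grace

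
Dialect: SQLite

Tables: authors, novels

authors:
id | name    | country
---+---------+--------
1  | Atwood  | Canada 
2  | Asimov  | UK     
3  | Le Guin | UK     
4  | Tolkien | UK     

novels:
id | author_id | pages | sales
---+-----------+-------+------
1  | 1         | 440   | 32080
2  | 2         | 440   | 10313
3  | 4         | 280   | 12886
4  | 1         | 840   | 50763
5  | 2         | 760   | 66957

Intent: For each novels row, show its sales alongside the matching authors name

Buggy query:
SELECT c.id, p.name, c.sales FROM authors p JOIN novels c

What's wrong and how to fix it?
Bug: JOIN with no ON clause produces a cartesian product; every novels row pairs with every authors row

Fix: Add ON c.author_id = p.id to the JOIN

Corrected query:
SELECT c.id, p.name, c.sales FROM authors p JOIN novels c ON c.author_id = p.id

Result:
id | name    | sales
---+---------+------
1  | Atwood  | 32080
2  | Asimov  | 10313
3  | Tolkien | 12886
4  | Atwood  | 50763
5  | Asimov  | 66957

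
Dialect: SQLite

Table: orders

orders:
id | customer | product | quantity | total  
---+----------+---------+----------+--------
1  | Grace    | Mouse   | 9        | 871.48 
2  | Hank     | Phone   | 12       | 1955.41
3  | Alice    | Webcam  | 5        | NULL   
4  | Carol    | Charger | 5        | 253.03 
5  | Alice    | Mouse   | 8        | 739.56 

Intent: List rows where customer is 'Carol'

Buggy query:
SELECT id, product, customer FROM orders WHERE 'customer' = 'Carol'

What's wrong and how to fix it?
Bug: Single quotes denote string literals in SQL; the column name is being compared as a constant string

Fix: Remove the quotes around the column name (or use double quotes for an identifier)

Corrected query:
SELECT id, product, customer FROM orders WHERE customer = 'Carol'

Result:
id | product | customer
---+---------+---------
4  | Charger | Carol   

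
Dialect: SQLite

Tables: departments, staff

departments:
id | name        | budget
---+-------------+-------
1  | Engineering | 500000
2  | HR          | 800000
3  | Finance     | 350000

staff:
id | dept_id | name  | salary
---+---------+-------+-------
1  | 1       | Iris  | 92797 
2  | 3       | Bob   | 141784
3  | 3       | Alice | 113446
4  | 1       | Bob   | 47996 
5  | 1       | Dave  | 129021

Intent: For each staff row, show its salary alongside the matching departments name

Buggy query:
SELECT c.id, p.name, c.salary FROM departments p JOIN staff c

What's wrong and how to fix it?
Bug: Missing join condition: each staff row is matched to all departments rows instead of just its own

Fix: Specify the join condition linking the foreign key to the parent id

Corrected query:
SELECT c.id, p.name, c.salary FROM departments p JOIN staff c ON c.dept_id = p.id

Result:
id | name        | salary
---+-------------+-------
1  | Engineering | 92797 
2  | Finance     | 141784
3  | Finance     | 113446
4  | Engineering | 47996 
5  | Engineering | 129021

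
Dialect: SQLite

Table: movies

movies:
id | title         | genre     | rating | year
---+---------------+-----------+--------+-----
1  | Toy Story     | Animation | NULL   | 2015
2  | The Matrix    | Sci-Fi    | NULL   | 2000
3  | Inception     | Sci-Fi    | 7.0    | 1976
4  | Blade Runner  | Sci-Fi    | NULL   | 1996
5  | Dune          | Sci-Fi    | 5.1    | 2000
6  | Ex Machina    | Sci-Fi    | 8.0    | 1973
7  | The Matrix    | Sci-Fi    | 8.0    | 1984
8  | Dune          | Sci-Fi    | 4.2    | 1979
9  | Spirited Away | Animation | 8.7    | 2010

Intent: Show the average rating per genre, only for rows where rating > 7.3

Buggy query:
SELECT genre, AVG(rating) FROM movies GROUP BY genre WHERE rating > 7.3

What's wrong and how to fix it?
Bug: WHERE cannot follow GROUP BY

Fix: Move the WHERE clause before GROUP BY

Corrected query:
SELECT genre, AVG(rating) FROM movies WHERE rating > 7.3 GROUP BY genre

Result:
genre     | AVG(rating)
----------+------------
Animation | 8.7        
Sci-Fi    | 8          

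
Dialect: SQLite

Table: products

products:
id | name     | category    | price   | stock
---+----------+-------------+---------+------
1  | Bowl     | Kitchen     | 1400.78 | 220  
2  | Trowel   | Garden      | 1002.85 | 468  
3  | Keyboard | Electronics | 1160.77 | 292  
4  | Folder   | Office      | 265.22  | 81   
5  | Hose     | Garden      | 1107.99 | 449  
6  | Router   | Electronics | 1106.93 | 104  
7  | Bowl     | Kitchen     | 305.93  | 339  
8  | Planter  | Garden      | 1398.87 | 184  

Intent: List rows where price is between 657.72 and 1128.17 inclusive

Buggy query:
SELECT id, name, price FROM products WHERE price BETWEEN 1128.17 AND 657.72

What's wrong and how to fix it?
Bug: The bounds are reversed; BETWEEN a AND b requires a <= b to match anything

Fix: Write BETWEEN 657.72 AND 1128.17

Corrected query:
SELECT id, name, price FROM products WHERE price BETWEEN 657.72 AND 1128.17

Result:
id | name   | price  
---+--------+--------
2  | Trowel | 1002.85
5  | Hose   | 1107.99
6  | Router | 1106.93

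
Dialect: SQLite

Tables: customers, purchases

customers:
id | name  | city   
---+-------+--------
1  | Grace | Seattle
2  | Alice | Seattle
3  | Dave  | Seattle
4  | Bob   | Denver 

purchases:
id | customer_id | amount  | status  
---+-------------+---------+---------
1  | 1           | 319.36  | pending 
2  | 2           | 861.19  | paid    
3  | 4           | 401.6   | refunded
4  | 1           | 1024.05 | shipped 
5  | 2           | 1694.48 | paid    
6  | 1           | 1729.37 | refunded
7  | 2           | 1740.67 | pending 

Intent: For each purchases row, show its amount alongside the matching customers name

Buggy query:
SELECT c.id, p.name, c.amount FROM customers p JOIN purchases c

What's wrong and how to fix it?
Bug: Missing join condition: each purchases row is matched to all customers rows instead of just its own

Fix: Specify the join condition linking the foreign key to the parent id

Corrected query:
SELECT c.id, p.name, c.amount FROM customers p JOIN purchases c ON c.customer_id = p.id

Result:
id | name  | amount 
---+-------+--------
1  | Grace | 319.36 
2  | Alice | 861.19 
3  | Bob   | 401.6  
4  | Grace | 1024.05
5  | Alice | 1694.48
6  | Grace | 1729.37
7  | Alice | 1740.67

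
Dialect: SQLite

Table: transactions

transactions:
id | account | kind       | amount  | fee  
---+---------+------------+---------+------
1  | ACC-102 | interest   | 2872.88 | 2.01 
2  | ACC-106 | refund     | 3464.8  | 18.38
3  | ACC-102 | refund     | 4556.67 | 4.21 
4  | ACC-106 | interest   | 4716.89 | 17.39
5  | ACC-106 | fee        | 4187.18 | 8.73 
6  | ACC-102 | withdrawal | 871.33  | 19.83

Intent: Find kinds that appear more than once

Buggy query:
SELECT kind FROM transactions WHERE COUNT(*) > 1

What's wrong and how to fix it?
Bug: COUNT(*) is an aggregate and cannot be used in WHERE

Fix: Group first, then use HAVING for the count condition

Corrected query:
SELECT kind FROM transactions GROUP BY kind HAVING COUNT(*) > 1

Result:
kind    
--------
interest
refund  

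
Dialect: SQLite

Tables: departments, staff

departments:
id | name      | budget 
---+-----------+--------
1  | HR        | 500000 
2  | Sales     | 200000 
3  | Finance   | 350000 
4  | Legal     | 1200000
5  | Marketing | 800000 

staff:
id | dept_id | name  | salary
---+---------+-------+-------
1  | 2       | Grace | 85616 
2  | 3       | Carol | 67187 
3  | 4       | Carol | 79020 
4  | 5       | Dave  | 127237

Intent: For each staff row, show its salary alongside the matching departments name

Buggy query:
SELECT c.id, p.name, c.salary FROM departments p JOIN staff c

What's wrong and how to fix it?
Bug: Missing join condition: each staff row is matched to all departments rows instead of just its own

Fix: Specify the join condition linking the foreign key to the parent id

Corrected query:
SELECT c.id, p.name, c.salary FROM departments p JOIN staff c ON c.dept_id = p.id

Result:
id | name      | salary
---+-----------+-------
1  | Sales     | 85616 
2  | Finance   | 67187 
3  | Legal     | 79020 
4  | Marketing | 127237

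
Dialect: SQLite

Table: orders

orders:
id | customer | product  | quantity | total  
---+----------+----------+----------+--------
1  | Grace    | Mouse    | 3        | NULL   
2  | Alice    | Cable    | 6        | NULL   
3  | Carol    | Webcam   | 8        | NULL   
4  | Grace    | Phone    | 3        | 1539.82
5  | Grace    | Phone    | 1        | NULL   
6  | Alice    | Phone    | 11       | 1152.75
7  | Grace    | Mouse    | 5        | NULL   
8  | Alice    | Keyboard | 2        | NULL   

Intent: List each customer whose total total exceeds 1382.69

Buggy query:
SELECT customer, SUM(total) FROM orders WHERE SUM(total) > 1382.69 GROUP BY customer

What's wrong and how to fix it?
Bug: SUM(total) is an aggregate, but WHERE filters rows before aggregation

Fix: Move the aggregate condition to a HAVING clause

Corrected query:
SELECT customer, SUM(total) FROM orders GROUP BY customer HAVING SUM(total) > 1382.69

Result:
customer | SUM(total)
---------+-----------
Grace    | 1539.82   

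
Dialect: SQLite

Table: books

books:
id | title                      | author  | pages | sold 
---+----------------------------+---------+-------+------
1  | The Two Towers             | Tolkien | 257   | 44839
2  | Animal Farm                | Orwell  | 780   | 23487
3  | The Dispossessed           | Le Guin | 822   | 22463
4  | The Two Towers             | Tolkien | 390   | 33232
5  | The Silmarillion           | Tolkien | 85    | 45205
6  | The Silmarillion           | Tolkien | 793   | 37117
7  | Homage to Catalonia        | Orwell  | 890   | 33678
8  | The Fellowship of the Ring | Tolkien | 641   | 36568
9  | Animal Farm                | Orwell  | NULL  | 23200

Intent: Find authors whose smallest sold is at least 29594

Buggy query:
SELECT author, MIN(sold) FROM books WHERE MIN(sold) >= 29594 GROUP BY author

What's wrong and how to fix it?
Bug: MIN() in WHERE is a misuse of aggregate

Fix: Use HAVING for the per-group MIN condition

Corrected query:
SELECT author, MIN(sold) FROM books GROUP BY author HAVING MIN(sold) >= 29594

Result:
author  | MIN(sold)
--------+----------
Tolkien | 33232    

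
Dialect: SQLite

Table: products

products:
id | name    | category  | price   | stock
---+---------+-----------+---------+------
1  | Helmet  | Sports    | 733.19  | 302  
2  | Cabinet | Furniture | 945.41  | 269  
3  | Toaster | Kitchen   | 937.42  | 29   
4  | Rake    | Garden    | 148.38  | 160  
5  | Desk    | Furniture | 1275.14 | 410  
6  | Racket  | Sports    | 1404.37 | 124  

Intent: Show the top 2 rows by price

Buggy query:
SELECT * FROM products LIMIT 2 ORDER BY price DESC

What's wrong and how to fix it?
Bug: LIMIT must come after ORDER BY

Fix: Sort with ORDER BY, then apply LIMIT

Corrected query:
SELECT * FROM products ORDER BY price DESC LIMIT 2

Result:
id | name   | category  | price   | stock
---+--------+-----------+---------+------
6  | Racket | Sports    | 1404.37 | 124  
5  | Desk   | Furniture | 1275.14 | 410  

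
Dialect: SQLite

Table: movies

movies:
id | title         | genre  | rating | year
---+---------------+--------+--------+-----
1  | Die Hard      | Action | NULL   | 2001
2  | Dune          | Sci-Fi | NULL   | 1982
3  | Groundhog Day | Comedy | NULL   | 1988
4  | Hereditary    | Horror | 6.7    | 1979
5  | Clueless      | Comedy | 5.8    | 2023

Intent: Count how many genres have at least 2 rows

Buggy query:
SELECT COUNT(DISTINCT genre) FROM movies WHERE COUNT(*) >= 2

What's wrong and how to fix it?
Bug: COUNT(*) cannot appear in WHERE; the per-group count doesn't exist yet

Fix: Use a subquery that GROUPs and filters with HAVING, then count its rows

Corrected query:
SELECT COUNT(*) FROM (SELECT genre FROM movies GROUP BY genre HAVING COUNT(*) >= 2)

Result:
COUNT(*)
--------
1       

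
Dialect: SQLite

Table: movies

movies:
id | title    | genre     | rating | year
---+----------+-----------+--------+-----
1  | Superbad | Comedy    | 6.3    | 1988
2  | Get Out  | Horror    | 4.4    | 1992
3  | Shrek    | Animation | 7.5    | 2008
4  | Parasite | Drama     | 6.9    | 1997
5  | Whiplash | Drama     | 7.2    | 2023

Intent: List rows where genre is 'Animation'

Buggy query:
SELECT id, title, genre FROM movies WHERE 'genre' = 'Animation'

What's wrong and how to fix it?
Bug: Single quotes denote string literals in SQL; the column name is being compared as a constant string

Fix: Remove the quotes around the column name (or use double quotes for an identifier)

Corrected query:
SELECT id, title, genre FROM movies WHERE genre = 'Animation'

Result:
id | title | genre    
---+-------+----------
3  | Shrek | Animation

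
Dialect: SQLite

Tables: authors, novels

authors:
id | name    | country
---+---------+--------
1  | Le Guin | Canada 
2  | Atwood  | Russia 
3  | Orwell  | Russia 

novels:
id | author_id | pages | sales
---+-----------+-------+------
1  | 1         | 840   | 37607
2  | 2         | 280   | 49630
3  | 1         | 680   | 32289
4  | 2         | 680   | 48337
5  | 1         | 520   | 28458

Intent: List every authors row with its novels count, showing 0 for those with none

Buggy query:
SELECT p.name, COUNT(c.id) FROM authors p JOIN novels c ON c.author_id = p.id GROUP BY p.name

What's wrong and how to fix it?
Bug: An inner join excludes parents with zero children

Fix: Use LEFT JOIN so parents without children still appear (COUNT(c.id) gives 0)

Corrected query:
SELECT p.name, COUNT(c.id) FROM authors p LEFT JOIN novels c ON c.author_id = p.id GROUP BY p.name

Result:
name    | COUNT(c.id)
--------+------------
Atwood  | 2          
Le Guin | 3          
Orwell  | 0          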